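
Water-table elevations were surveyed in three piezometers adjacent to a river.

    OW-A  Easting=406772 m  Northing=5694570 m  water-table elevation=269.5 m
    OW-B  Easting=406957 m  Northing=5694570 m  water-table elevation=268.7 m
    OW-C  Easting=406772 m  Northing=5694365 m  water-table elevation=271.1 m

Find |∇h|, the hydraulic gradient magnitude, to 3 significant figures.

∂h/∂x = (268.7 − 269.5) / (406957 − 406772) = -0.004324
∂h/∂y = (271.1 − 269.5) / (5694365 − 5694570) = -0.007805
|∇h| = √(-0.004324² + -0.007805²) = 0.008923

0.00892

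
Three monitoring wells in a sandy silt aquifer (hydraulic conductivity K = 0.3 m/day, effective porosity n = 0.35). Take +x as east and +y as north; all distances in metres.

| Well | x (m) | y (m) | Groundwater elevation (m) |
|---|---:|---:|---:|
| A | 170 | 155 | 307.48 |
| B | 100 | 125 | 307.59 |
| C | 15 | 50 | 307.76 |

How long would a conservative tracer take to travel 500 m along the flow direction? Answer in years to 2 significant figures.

1100 years

Differences from A: to B (Δx, Δy, Δh) = (-70, -30, +0.11); to C = (-155, -105, +0.28).
Determinant of the coordinate differences = (-70)·(-105) − (-155)·(-30) = 2700.
∂h/∂x = [(+0.11)·(-105) − (+0.28)·(-30)] / 2700 = -0.001167
∂h/∂y = [(-70)·(+0.28) − (-155)·(+0.11)] / 2700 = -0.0009444
|∇h| = √(-0.001167² + -0.0009444²) = 0.001501
Seepage velocity v = K·i/n = 0.3 × 0.001501 / 0.35 = 0.001287 m/day.
t = 500 / 0.001287 = 3.885e+05 days = 1.06e+03 years.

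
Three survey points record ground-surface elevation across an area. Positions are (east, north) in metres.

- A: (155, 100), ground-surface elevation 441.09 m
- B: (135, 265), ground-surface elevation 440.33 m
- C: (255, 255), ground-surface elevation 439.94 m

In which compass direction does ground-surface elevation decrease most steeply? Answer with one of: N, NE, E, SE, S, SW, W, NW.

Taking A as reference: B−A = (-20, 165, -0.76); C−A = (100, 155, -1.15).
Solve a·Δx + b·Δy = Δz: det = (-20)·155 − 100·165 = -19600.
∂z/∂x = [(-0.76)·155 − (-1.15)·165] / -19600 = -0.003671
∂z/∂y = [(-20)·(-1.15) − 100·(-0.76)] / -19600 = -0.005051
Steepest decrease is along −∇f = (+0.003671 E, +0.005051 N) → northeast.

NE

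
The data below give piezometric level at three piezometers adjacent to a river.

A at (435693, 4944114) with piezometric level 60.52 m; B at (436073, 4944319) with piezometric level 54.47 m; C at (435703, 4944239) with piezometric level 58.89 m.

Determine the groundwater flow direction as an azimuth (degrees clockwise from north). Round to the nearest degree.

037°

With h = a·x + b·y + c and A as origin, the differences give:
  380·a + 205·b = -6.05
  10·a + 125·b = -1.63
Eliminate b (×125 and ×205, subtract): 45450·a = -422.100 → a = ∂h/∂x = -0.009287
Back-substitute: b = ∂h/∂y = -0.01230.
Flow direction (−∇h) has components (+0.009287 E, +0.01230 N).
Azimuth = atan2(E, N) = atan2(+0.009287, +0.01230) = 37.1° ≈ 037°.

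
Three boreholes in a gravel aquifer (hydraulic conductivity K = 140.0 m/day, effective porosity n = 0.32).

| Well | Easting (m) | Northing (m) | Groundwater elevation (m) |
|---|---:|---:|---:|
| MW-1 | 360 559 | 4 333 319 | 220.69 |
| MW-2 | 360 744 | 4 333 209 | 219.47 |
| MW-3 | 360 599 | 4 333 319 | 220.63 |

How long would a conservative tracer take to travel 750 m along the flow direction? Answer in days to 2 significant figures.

200 days

With h = a·x + b·y + c and MW-1 as origin, the differences give:
  185·a + (-110)·b = -1.22
  40·a + 0·b = -0.06
Eliminate b (×0 and ×(-110), subtract): 4400·a = -6.600 → a = ∂h/∂x = -0.001500
Back-substitute: b = ∂h/∂y = +0.008568.
|∇h| = √(-0.001500² + 0.008568²) = 0.008698
Seepage velocity v = K·i/n = 140.0 × 0.008698 / 0.32 = 3.805 m/day.
t = 750 / 3.805 = 197.1 days.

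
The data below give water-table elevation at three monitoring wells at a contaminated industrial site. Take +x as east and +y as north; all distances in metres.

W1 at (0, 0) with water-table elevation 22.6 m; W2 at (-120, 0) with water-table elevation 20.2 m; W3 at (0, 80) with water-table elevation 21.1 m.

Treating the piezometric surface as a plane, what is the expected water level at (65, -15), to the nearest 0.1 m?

24.2 m

∂h/∂x = (20.2 − 22.6) / (-120 − 0) = +0.02000
∂h/∂y = (21.1 − 22.6) / (80 − 0) = -0.01875
h(65, -15) = 22.6 + (+0.02000)·(65) + (-0.01875)·(-15) = 22.6 +1.300 +0.281 = 24.181 m.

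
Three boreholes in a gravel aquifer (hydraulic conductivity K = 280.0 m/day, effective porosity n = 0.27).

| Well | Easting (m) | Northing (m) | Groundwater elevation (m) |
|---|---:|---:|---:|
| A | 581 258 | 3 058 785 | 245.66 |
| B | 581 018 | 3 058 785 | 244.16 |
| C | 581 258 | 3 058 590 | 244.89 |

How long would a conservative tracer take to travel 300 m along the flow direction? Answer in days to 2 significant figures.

∂h/∂x = (244.16 − 245.66) / (581018 − 581258) = +0.006250
∂h/∂y = (244.89 − 245.66) / (3058590 − 3058785) = +0.003949
|∇h| = √(0.006250² + 0.003949²) = 0.007393
Seepage velocity v = K·i/n = 280.0 × 0.007393 / 0.27 = 7.667 m/day.
t = 300 / 7.667 = 39.13 days.

39 days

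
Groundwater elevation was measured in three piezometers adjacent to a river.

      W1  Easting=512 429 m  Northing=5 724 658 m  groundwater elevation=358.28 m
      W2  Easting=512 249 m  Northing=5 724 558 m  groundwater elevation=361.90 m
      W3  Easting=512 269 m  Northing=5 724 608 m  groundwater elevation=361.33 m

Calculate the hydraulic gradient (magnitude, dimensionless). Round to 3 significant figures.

Differences from W1: to W2 (Δx, Δy, Δh) = (-180, -100, +3.62); to W3 = (-160, -50, +3.05).
Solve a·Δx + b·Δy = Δh: det = (-180)·(-50) − (-160)·(-100) = -7000.
∂h/∂x = [(+3.62)·(-50) − (+3.05)·(-100)] / -7000 = -0.01771
∂h/∂y = [(-180)·(+3.05) − (-160)·(+3.62)] / -7000 = -0.004314
|∇h| = √(-0.01771² + -0.004314²) = 0.01823

0.0182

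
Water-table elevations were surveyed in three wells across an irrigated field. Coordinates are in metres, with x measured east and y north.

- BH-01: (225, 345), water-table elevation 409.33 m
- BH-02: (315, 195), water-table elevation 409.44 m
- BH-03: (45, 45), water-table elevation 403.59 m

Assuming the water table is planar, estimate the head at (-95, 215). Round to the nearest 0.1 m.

With h = a·x + b·y + c and BH-01 as origin, the differences give:
  90·a + (-150)·b = +0.11
  (-180)·a + (-300)·b = -5.74
Eliminate b (×(-300) and ×(-150), subtract): -54000·a = -894.000 → a = ∂h/∂x = +0.01656
Back-substitute: b = ∂h/∂y = +0.009200.
h(-95, 215) = 409.33 + (+0.01656)·(-320) + (+0.009200)·(-130) = 409.33 -5.298 -1.196 = 402.836 m.

402.8 m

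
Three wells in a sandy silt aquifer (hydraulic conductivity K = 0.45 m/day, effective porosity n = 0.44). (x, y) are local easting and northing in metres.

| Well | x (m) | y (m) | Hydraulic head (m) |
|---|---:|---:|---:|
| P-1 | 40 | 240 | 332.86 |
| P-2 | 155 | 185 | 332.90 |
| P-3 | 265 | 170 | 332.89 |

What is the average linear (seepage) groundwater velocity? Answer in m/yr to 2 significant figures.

0.49 m/yr

Differences from P-1: to P-2 (Δx, Δy, Δh) = (115, -55, +0.04); to P-3 = (225, -70, +0.03).
Determinant of the coordinate differences = 115·(-70) − 225·(-55) = 4325.
∂h/∂x = [(+0.04)·(-70) − (+0.03)·(-55)] / 4325 = -0.0002659
∂h/∂y = [115·(+0.03) − 225·(+0.04)] / 4325 = -0.001283
|∇h| = √(-0.0002659² + -0.001283²) = 0.00131
Seepage velocity v = K·i/n = 0.45 × 0.00131 / 0.44 = 0.00134 m/day = 0.4894 m/yr.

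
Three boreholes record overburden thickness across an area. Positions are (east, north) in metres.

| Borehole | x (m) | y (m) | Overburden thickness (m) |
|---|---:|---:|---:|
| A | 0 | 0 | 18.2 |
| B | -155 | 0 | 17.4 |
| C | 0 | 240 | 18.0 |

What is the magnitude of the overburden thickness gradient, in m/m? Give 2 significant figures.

0.0052 m/m

∂d/∂x = (17.4 − 18.2) / (-155 − 0) = +0.005161
∂d/∂y = (18.0 − 18.2) / (240 − 0) = -0.0008333
|∇f| = √(0.005161² + -0.0008333²) = 0.005228 m/m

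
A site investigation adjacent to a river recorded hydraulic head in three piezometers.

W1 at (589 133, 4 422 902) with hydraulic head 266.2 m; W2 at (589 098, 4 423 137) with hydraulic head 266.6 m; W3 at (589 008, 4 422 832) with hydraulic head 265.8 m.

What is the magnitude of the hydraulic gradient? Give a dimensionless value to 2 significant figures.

Taking W1 as reference: W2−W1 = (-35, 235, +0.4); W3−W1 = (-125, -70, -0.4).
Solve a·Δx + b·Δy = Δh: det = (-35)·(-70) − (-125)·235 = 31825.
∂h/∂x = [(+0.4)·(-70) − (-0.4)·235] / 31825 = +0.002074
∂h/∂y = [(-35)·(-0.4) − (-125)·(+0.4)] / 31825 = +0.002011
|∇h| = √(0.002074² + 0.002011²) = 0.002889

0.0029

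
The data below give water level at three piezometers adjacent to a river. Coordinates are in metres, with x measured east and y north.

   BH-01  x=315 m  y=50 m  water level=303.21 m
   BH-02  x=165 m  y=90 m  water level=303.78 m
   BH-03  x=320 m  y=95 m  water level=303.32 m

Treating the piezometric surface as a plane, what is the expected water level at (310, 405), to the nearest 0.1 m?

Differences from BH-01: to BH-02 (Δx, Δy, Δh) = (-150, 40, +0.57); to BH-03 = (5, 45, +0.11).
Determinant of the coordinate differences = (-150)·45 − 5·40 = -6950.
∂h/∂x = [(+0.57)·45 − (+0.11)·40] / -6950 = -0.003058
∂h/∂y = [(-150)·(+0.11) − 5·(+0.57)] / -6950 = +0.002784
h(310, 405) = 303.21 + (-0.003058)·(-5) + (+0.002784)·(355) = 303.21 +0.015 +0.988 = 304.214 m.

304.2 m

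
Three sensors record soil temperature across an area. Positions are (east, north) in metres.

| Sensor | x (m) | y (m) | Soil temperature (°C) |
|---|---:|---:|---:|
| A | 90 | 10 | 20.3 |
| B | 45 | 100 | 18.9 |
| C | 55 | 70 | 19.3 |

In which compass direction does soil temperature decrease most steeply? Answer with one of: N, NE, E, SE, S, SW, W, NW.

Differences from A: to B (Δx, Δy, Δh) = (-45, 90, -1.4); to C = (-35, 60, -1.0).
Solve a·Δx + b·Δy = ΔT: det = (-45)·60 − (-35)·90 = 450.
∂T/∂x = [(-1.4)·60 − (-1.0)·90] / 450 = +0.01333
∂T/∂y = [(-45)·(-1.0) − (-35)·(-1.4)] / 450 = -0.008889
Steepest decrease is along −∇f = (-0.01333 E, +0.008889 N) → northwest.

NW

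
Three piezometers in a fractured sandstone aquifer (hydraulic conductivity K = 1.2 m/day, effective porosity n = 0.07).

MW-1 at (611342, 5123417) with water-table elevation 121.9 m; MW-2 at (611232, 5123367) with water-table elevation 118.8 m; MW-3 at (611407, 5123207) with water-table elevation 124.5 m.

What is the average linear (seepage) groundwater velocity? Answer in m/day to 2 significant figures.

With h = a·x + b·y + c and MW-1 as origin, the differences give:
  (-110)·a + (-50)·b = -3.1
  65·a + (-210)·b = +2.6
Eliminate b (×(-210) and ×(-50), subtract): 26350·a = 781.00 → a = ∂h/∂x = +0.02964
Back-substitute: b = ∂h/∂y = -0.003207.
|∇h| = √(0.02964² + -0.003207²) = 0.02981
Seepage velocity v = K·i/n = 1.2 × 0.02981 / 0.07 = 0.511 m/day.

0.51 m/day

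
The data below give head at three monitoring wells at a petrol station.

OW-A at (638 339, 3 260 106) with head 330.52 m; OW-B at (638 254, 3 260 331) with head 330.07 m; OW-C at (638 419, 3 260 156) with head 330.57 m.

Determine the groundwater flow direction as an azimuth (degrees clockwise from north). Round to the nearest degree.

Taking OW-A as reference: OW-B−OW-A = (-85, 225, -0.45); OW-C−OW-A = (80, 50, +0.05).
Solve a·Δx + b·Δy = Δh: det = (-85)·50 − 80·225 = -22250.
∂h/∂x = [(-0.45)·50 − (+0.05)·225] / -22250 = +0.001517
∂h/∂y = [(-85)·(+0.05) − 80·(-0.45)] / -22250 = -0.001427
Flow direction (−∇h) has components (-0.001517 E, +0.001427 N).
Azimuth = atan2(E, N) = atan2(-0.001517, +0.001427) = 313.3° ≈ 313°.

313°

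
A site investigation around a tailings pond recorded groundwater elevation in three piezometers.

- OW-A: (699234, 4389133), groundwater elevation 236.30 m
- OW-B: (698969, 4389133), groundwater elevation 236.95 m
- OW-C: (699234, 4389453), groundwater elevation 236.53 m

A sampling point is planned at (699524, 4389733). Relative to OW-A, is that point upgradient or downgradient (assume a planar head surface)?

∂h/∂x = (236.95 − 236.30) / (698969 − 699234) = -0.002453
∂h/∂y = (236.53 − 236.30) / (4389453 − 4389133) = +0.0007187
Head at (699524, 4389733) = 236.30 + (-0.002453)·(290) + (+0.0007187)·(600) = 236.02 m.
That is lower than the 236.30 m at OW-A, so the point is downgradient.

downgradient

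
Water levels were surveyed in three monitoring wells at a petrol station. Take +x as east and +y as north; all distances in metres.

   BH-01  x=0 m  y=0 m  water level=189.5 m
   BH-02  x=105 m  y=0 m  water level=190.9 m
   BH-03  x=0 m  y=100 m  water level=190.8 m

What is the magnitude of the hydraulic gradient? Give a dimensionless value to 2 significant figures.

∂h/∂x = (190.9 − 189.5) / (105 − 0) = +0.01333
∂h/∂y = (190.8 − 189.5) / (100 − 0) = +0.01300
|∇h| = √(0.01333² + 0.01300²) = 0.01862

0.019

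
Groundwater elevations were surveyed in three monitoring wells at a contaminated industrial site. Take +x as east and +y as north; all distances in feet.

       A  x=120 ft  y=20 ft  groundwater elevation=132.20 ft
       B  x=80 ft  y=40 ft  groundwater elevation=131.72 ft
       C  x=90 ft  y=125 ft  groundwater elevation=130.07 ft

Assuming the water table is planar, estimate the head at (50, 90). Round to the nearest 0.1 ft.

130.7 ft

Three-point gradient (reference A): Δ to B = (-40, 20, -0.48), Δ to C = (-30, 105, -2.13).
∂h/∂x = +0.002167, ∂h/∂y = -0.01967 (det = -3600).
h(50, 90) = 132.20 + (+0.002167)·(-70) + (-0.01967)·(70) = 132.20 -0.152 -1.377 = 130.672 ft.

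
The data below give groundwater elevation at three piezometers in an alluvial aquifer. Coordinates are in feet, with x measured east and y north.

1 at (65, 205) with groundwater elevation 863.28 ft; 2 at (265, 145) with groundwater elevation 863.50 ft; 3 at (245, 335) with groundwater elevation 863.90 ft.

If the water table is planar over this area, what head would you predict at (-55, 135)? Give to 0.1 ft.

862.9 ft

Taking 1 as reference: 2−1 = (200, -60, +0.22); 3−1 = (180, 130, +0.62).
Solve a·Δx + b·Δy = Δh: det = 200·130 − 180·(-60) = 36800.
∂h/∂x = [(+0.22)·130 − (+0.62)·(-60)] / 36800 = +0.001788
∂h/∂y = [200·(+0.62) − 180·(+0.22)] / 36800 = +0.002293
h(-55, 135) = 863.28 + (+0.001788)·(-120) + (+0.002293)·(-70) = 863.28 -0.215 -0.161 = 862.905 ft.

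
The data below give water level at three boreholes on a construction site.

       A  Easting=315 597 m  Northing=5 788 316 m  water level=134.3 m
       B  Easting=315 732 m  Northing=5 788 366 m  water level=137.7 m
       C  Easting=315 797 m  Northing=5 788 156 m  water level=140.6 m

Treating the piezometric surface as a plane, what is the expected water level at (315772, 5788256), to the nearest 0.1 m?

Differences from A: to B (Δx, Δy, Δh) = (135, 50, +3.4); to C = (200, -160, +6.3).
Determinant of the coordinate differences = 135·(-160) − 200·50 = -31600.
∂h/∂x = [(+3.4)·(-160) − (+6.3)·50] / -31600 = +0.02718
∂h/∂y = [135·(+6.3) − 200·(+3.4)] / -31600 = -0.005396
h(315772, 5788256) = 134.3 + (+0.02718)·(175) + (-0.005396)·(-60) = 134.3 +4.757 +0.324 = 139.381 m.

139.4 m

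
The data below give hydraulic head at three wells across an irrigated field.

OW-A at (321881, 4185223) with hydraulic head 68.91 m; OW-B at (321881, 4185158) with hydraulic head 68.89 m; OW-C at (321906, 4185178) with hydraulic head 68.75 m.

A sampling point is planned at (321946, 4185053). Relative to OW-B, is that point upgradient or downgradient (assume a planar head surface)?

downgradient

Three-point gradient (reference OW-A): Δ to OW-B = (0, -65, -0.02), Δ to OW-C = (25, -45, -0.16).
∂h/∂x = -0.005846, ∂h/∂y = +0.0003077 (det = 1625).
Head at (321946, 4185053) = 68.91 + (-0.005846)·(65) + (+0.0003077)·(-170) = 68.48 m.
That is lower than the 68.89 m at OW-B, so the point is downgradient.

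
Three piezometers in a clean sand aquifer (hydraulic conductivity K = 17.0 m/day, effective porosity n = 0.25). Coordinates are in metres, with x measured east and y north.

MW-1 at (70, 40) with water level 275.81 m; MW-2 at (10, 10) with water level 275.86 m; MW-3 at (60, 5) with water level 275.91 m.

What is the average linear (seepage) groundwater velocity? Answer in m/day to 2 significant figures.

With h = a·x + b·y + c and MW-1 as origin, the differences give:
  (-60)·a + (-30)·b = +0.05
  (-10)·a + (-35)·b = +0.10
Eliminate b (×(-35) and ×(-30), subtract): 1800·a = 1.250 → a = ∂h/∂x = +0.0006944
Back-substitute: b = ∂h/∂y = -0.003056.
|∇h| = √(0.0006944² + -0.003056²) = 0.003134
Seepage velocity v = K·i/n = 17.0 × 0.003134 / 0.25 = 0.2131 m/day.

0.21 m/day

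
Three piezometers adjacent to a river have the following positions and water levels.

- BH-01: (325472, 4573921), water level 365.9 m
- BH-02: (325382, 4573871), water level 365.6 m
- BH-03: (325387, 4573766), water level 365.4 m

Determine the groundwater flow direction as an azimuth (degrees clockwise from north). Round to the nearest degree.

Taking BH-01 as reference: BH-02−BH-01 = (-90, -50, -0.3); BH-03−BH-01 = (-85, -155, -0.5).
Solve a·Δx + b·Δy = Δh: det = (-90)·(-155) − (-85)·(-50) = 9700.
∂h/∂x = [(-0.3)·(-155) − (-0.5)·(-50)] / 9700 = +0.002216
∂h/∂y = [(-90)·(-0.5) − (-85)·(-0.3)] / 9700 = +0.002010
Flow direction (−∇h) has components (-0.002216 E, -0.002010 N).
Azimuth = atan2(E, N) = atan2(-0.002216, -0.002010) = 227.8° ≈ 228°.

228°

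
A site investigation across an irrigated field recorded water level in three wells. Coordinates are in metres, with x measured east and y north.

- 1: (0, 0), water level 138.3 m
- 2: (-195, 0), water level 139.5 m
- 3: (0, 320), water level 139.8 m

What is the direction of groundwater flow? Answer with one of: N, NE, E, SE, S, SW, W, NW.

∂h/∂x = (139.5 − 138.3) / (-195 − 0) = -0.006154
∂h/∂y = (139.8 − 138.3) / (320 − 0) = +0.004687
Flow = −∇h = (+0.006154 east, -0.004687 north), which points southeast.

SE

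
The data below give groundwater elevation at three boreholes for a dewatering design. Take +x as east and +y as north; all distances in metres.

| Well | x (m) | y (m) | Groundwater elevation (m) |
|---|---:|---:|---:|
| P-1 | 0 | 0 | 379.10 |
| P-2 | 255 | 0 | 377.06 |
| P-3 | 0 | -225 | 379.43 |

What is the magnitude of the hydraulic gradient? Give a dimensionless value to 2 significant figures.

∂h/∂x = (377.06 − 379.10) / (255 − 0) = -0.008000
∂h/∂y = (379.43 − 379.10) / (-225 − 0) = -0.001467
|∇h| = √(-0.008000² + -0.001467²) = 0.008133

0.0081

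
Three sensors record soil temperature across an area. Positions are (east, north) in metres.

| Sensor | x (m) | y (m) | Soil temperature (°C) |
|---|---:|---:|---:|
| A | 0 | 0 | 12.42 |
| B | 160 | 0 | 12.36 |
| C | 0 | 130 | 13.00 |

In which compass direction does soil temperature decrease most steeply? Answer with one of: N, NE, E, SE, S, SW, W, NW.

S

∂T/∂x = (12.36 − 12.42) / (160 − 0) = -0.0003750
∂T/∂y = (13.00 − 12.42) / (130 − 0) = +0.004462
Steepest decrease is along −∇f = (+0.0003750 E, -0.004462 N) → south.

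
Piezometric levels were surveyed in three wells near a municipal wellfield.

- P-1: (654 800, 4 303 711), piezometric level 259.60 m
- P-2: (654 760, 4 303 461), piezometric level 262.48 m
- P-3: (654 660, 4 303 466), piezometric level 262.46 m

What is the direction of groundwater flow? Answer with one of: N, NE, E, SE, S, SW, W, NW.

Differences from P-1: to P-2 (Δx, Δy, Δh) = (-40, -250, +2.88); to P-3 = (-140, -245, +2.86).
Determinant of the coordinate differences = (-40)·(-245) − (-140)·(-250) = -25200.
∂h/∂x = [(+2.88)·(-245) − (+2.86)·(-250)] / -25200 = -0.0003730
∂h/∂y = [(-40)·(+2.86) − (-140)·(+2.88)] / -25200 = -0.01146
Flow = −∇h = (+0.0003730 east, +0.01146 north), which points north.

N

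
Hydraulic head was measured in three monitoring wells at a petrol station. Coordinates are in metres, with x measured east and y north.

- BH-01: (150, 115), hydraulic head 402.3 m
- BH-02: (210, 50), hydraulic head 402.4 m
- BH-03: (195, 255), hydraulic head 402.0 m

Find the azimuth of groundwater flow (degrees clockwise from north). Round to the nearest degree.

014°

Three-point gradient (reference BH-01): Δ to BH-02 = (60, -65, +0.1), Δ to BH-03 = (45, 140, -0.3).
∂h/∂x = -0.0004857, ∂h/∂y = -0.001987 (det = 11325).
Flow direction (−∇h) has components (+0.0004857 E, +0.001987 N).
Azimuth = atan2(E, N) = atan2(+0.0004857, +0.001987) = 13.7° ≈ 014°.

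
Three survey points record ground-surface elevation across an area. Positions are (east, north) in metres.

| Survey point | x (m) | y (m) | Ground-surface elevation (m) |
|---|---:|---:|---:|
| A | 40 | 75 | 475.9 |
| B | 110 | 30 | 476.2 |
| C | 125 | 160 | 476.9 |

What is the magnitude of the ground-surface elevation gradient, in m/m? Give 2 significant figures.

0.0085 m/m

Differences from A: to B (Δx, Δy, Δh) = (70, -45, +0.3); to C = (85, 85, +1.0).
Determinant of the coordinate differences = 70·85 − 85·(-45) = 9775.
∂z/∂x = [(+0.3)·85 − (+1.0)·(-45)] / 9775 = +0.007212
∂z/∂y = [70·(+1.0) − 85·(+0.3)] / 9775 = +0.004552
|∇f| = √(0.007212² + 0.004552²) = 0.008528 m/m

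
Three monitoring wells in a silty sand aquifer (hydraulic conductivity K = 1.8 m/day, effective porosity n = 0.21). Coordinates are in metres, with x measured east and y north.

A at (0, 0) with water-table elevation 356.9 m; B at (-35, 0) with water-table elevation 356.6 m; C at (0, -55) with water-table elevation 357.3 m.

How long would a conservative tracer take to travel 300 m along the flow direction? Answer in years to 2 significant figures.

8.5 years

∂h/∂x = (356.6 − 356.9) / (-35 − 0) = +0.008571
∂h/∂y = (357.3 − 356.9) / (-55 − 0) = -0.007273
|∇h| = √(0.008571² + -0.007273²) = 0.01124
Seepage velocity v = K·i/n = 1.8 × 0.01124 / 0.21 = 0.09634 m/day.
t = 300 / 0.09634 = 3114 days = 8.53 years.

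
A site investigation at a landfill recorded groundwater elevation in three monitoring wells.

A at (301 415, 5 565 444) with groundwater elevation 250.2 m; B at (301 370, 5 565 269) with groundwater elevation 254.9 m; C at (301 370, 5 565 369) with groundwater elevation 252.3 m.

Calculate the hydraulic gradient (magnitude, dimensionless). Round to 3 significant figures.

0.0262

Three-point gradient (reference A): Δ to B = (-45, -175, +4.7), Δ to C = (-45, -75, +2.1).
∂h/∂x = -0.003333, ∂h/∂y = -0.02600 (det = -4500).
|∇h| = √(-0.003333² + -0.02600²) = 0.02621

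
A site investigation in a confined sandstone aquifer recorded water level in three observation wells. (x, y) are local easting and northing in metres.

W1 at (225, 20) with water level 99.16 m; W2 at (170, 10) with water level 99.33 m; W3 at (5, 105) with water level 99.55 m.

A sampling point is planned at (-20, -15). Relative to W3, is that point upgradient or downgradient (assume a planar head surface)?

upgradient

With h = a·x + b·y + c and W1 as origin, the differences give:
  (-55)·a + (-10)·b = +0.17
  (-220)·a + 85·b = +0.39
Eliminate b (×85 and ×(-10), subtract): -6875·a = 18.350 → a = ∂h/∂x = -0.002669
Back-substitute: b = ∂h/∂y = -0.002320.
Head at (-20, -15) = 99.16 + (-0.002669)·(-245) + (-0.002320)·(-35) = 99.90 m.
That is higher than the 99.55 m at W3, so the point is upgradient.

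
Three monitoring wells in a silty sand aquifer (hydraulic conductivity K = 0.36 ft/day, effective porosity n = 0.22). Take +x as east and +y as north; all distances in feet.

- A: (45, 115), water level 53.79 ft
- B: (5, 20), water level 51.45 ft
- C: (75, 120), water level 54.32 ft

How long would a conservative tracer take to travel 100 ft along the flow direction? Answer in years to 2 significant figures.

7.1 years

With h = a·x + b·y + c and A as origin, the differences give:
  (-40)·a + (-95)·b = -2.34
  30·a + 5·b = +0.53
Eliminate b (×5 and ×(-95), subtract): 2650·a = 38.650 → a = ∂h/∂x = +0.01458
Back-substitute: b = ∂h/∂y = +0.01849.
|∇h| = √(0.01458² + 0.01849²) = 0.02355
Seepage velocity v = K·i/n = 0.36 × 0.02355 / 0.22 = 0.03854 ft/day.
t = 100 / 0.03854 = 2595 days = 7.1 years.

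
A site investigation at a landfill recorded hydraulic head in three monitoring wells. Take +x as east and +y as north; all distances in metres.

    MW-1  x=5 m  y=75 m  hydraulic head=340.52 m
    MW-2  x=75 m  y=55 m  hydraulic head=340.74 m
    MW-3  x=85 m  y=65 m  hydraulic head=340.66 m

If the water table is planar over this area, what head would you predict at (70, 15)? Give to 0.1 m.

341.1 m

Three-point gradient (reference MW-1): Δ to MW-2 = (70, -20, +0.22), Δ to MW-3 = (80, -10, +0.14).
∂h/∂x = +0.0006667, ∂h/∂y = -0.008667 (det = 900).
h(70, 15) = 340.52 + (+0.0006667)·(65) + (-0.008667)·(-60) = 340.52 +0.043 +0.520 = 341.083 m.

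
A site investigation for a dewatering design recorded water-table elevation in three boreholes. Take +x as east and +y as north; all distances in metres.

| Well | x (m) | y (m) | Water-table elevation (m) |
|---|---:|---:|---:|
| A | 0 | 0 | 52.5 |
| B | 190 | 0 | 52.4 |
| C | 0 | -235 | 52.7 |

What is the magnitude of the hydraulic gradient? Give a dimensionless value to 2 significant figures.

∂h/∂x = (52.4 − 52.5) / (190 − 0) = -0.0005263
∂h/∂y = (52.7 − 52.5) / (-235 − 0) = -0.0008511
|∇h| = √(-0.0005263² + -0.0008511²) = 0.001001

0.0010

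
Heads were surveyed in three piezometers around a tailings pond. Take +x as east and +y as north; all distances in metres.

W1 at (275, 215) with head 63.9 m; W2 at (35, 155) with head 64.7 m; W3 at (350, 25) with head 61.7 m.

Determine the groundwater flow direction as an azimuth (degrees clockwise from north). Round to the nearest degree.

149°

Differences from W1: to W2 (Δx, Δy, Δh) = (-240, -60, +0.8); to W3 = (75, -190, -2.2).
Determinant of the coordinate differences = (-240)·(-190) − 75·(-60) = 50100.
∂h/∂x = [(+0.8)·(-190) − (-2.2)·(-60)] / 50100 = -0.005669
∂h/∂y = [(-240)·(-2.2) − 75·(+0.8)] / 50100 = +0.009341
Flow direction (−∇h) has components (+0.005669 E, -0.009341 N).
Azimuth = atan2(E, N) = atan2(+0.005669, -0.009341) = 148.7° ≈ 149°.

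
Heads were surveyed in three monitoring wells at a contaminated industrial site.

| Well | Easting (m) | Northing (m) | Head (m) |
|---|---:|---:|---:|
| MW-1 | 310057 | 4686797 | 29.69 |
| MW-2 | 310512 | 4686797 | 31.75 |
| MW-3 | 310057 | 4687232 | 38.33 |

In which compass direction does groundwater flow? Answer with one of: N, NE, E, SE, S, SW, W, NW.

∂h/∂x = (31.75 − 29.69) / (310512 − 310057) = +0.004527
∂h/∂y = (38.33 − 29.69) / (4687232 − 4686797) = +0.01986
Flow = −∇h = (-0.004527 east, -0.01986 north), which points south.

S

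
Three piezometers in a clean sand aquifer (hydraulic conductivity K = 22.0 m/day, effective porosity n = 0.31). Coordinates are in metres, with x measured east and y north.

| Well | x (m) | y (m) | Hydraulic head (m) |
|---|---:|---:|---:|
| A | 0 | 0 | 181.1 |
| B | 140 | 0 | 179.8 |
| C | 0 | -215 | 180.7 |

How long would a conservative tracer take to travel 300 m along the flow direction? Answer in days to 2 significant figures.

450 days

∂h/∂x = (179.8 − 181.1) / (140 − 0) = -0.009286
∂h/∂y = (180.7 − 181.1) / (-215 − 0) = +0.001860
|∇h| = √(-0.009286² + 0.001860²) = 0.00947
Seepage velocity v = K·i/n = 22.0 × 0.00947 / 0.31 = 0.6721 m/day.
t = 300 / 0.6721 = 446.4 days.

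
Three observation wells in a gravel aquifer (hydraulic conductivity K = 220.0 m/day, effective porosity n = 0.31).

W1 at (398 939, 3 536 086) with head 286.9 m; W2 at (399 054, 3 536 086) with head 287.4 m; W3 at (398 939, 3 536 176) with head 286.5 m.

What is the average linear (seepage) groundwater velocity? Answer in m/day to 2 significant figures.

∂h/∂x = (287.4 − 286.9) / (399054 − 398939) = +0.004348
∂h/∂y = (286.5 − 286.9) / (3536176 − 3536086) = -0.004444
|∇h| = √(0.004348² + -0.004444²) = 0.006217
Seepage velocity v = K·i/n = 220.0 × 0.006217 / 0.31 = 4.412 m/day.

4.4 m/day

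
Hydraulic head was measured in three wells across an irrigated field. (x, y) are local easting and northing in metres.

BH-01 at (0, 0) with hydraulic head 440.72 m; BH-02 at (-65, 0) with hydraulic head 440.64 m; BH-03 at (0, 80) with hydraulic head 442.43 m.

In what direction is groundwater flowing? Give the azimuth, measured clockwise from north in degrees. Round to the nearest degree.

183°

∂h/∂x = (440.64 − 440.72) / (-65 − 0) = +0.001231
∂h/∂y = (442.43 − 440.72) / (80 − 0) = +0.02137
Flow direction (−∇h) has components (-0.001231 E, -0.02137 N).
Azimuth = atan2(E, N) = atan2(-0.001231, -0.02137) = 183.3° ≈ 183°.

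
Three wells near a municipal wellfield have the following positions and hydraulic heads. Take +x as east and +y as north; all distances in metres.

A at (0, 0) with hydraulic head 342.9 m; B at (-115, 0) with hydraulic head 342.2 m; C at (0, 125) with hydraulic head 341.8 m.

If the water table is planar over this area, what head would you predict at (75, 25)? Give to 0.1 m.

∂h/∂x = (342.2 − 342.9) / (-115 − 0) = +0.006087
∂h/∂y = (341.8 − 342.9) / (125 − 0) = -0.008800
h(75, 25) = 342.9 + (+0.006087)·(75) + (-0.008800)·(25) = 342.9 +0.457 -0.220 = 343.137 m.

343.1 m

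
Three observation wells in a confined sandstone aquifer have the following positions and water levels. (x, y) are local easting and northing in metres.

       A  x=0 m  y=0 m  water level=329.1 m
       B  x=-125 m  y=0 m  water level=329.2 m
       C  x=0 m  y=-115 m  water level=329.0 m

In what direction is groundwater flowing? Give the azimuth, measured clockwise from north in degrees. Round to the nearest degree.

∂h/∂x = (329.2 − 329.1) / (-125 − 0) = -0.0008000
∂h/∂y = (329.0 − 329.1) / (-115 − 0) = +0.0008696
Flow direction (−∇h) has components (+0.0008000 E, -0.0008696 N).
Azimuth = atan2(E, N) = atan2(+0.0008000, -0.0008696) = 137.4° ≈ 137°.

137°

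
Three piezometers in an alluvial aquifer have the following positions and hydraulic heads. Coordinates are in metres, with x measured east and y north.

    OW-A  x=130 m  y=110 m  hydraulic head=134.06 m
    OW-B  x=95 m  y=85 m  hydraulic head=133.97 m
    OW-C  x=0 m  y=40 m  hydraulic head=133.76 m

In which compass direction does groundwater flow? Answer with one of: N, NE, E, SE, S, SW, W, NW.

Taking OW-A as reference: OW-B−OW-A = (-35, -25, -0.09); OW-C−OW-A = (-130, -70, -0.30).
Solve a·Δx + b·Δy = Δh: det = (-35)·(-70) − (-130)·(-25) = -800.
∂h/∂x = [(-0.09)·(-70) − (-0.30)·(-25)] / -800 = +0.001500
∂h/∂y = [(-35)·(-0.30) − (-130)·(-0.09)] / -800 = +0.001500
Flow = −∇h = (-0.001500 east, -0.001500 north), which points southwest.

SW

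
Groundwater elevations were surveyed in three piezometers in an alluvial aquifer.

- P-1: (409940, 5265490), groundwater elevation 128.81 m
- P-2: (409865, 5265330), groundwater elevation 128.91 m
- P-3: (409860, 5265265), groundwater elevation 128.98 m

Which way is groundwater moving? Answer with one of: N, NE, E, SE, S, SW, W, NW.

NW

With h = a·x + b·y + c and P-1 as origin, the differences give:
  (-75)·a + (-160)·b = +0.10
  (-80)·a + (-225)·b = +0.17
Eliminate b (×(-225) and ×(-160), subtract): 4075·a = 4.700 → a = ∂h/∂x = +0.001153
Back-substitute: b = ∂h/∂y = -0.001166.
Flow = −∇h = (-0.001153 east, +0.001166 north), which points northwest.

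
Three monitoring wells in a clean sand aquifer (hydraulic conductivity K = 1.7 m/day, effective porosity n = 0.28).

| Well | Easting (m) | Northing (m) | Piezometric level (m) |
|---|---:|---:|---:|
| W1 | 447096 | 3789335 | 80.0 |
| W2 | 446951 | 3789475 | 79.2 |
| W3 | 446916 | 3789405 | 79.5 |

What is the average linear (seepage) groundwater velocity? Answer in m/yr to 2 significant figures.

Taking W1 as reference: W2−W1 = (-145, 140, -0.8); W3−W1 = (-180, 70, -0.5).
Determinant of the coordinate differences = (-145)·70 − (-180)·140 = 15050.
∂h/∂x = [(-0.8)·70 − (-0.5)·140] / 15050 = +0.0009302
∂h/∂y = [(-145)·(-0.5) − (-180)·(-0.8)] / 15050 = -0.004751
|∇h| = √(0.0009302² + -0.004751²) = 0.004841
Seepage velocity v = K·i/n = 1.7 × 0.004841 / 0.28 = 0.02939 m/day = 10.73 m/yr.

11 m/yr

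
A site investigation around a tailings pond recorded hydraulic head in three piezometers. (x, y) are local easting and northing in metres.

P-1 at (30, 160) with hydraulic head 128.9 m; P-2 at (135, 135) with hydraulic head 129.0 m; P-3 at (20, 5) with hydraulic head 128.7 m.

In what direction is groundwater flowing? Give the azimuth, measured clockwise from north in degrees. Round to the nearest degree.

Three-point gradient (reference P-1): Δ to P-2 = (105, -25, +0.1), Δ to P-3 = (-10, -155, -0.2).
∂h/∂x = +0.001241, ∂h/∂y = +0.001210 (det = -16525).
Flow direction (−∇h) has components (-0.001241 E, -0.001210 N).
Azimuth = atan2(E, N) = atan2(-0.001241, -0.001210) = 225.7° ≈ 226°.

226°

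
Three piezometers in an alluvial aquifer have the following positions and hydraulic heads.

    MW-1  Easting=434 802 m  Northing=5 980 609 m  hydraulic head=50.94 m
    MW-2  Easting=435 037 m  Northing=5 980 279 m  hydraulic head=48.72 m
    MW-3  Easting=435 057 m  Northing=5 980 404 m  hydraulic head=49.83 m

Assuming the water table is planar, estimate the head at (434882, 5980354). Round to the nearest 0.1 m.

49.0 m

With h = a·x + b·y + c and MW-1 as origin, the differences give:
  235·a + (-330)·b = -2.22
  255·a + (-205)·b = -1.11
Eliminate b (×(-205) and ×(-330), subtract): 35975·a = 88.800 → a = ∂h/∂x = +0.002468
Back-substitute: b = ∂h/∂y = +0.008485.
h(434882, 5980354) = 50.94 + (+0.002468)·(80) + (+0.008485)·(-255) = 50.94 +0.197 -2.164 = 48.974 m.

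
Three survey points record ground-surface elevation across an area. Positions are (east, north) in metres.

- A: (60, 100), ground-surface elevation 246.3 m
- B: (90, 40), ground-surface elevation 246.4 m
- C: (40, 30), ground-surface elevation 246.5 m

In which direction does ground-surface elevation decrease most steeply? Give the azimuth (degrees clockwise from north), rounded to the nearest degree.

Taking A as reference: B−A = (30, -60, +0.1); C−A = (-20, -70, +0.2).
Solve a·Δx + b·Δy = Δz: det = 30·(-70) − (-20)·(-60) = -3300.
∂z/∂x = [(+0.1)·(-70) − (+0.2)·(-60)] / -3300 = -0.001515
∂z/∂y = [30·(+0.2) − (-20)·(+0.1)] / -3300 = -0.002424
Steepest decrease is along −∇f: components (+0.001515 E, +0.002424 N).
Azimuth = atan2(+0.001515, +0.002424) = 32.0° ≈ 032°.

032°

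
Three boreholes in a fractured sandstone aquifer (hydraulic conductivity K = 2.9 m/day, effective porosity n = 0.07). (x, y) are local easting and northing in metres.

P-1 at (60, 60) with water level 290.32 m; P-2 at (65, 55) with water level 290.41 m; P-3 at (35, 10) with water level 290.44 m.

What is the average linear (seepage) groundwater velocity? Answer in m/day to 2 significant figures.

0.53 m/day

Taking P-1 as reference: P-2−P-1 = (5, -5, +0.09); P-3−P-1 = (-25, -50, +0.12).
Determinant of the coordinate differences = 5·(-50) − (-25)·(-5) = -375.
∂h/∂x = [(+0.09)·(-50) − (+0.12)·(-5)] / -375 = +0.01040
∂h/∂y = [5·(+0.12) − (-25)·(+0.09)] / -375 = -0.007600
|∇h| = √(0.01040² + -0.007600²) = 0.01288
Seepage velocity v = K·i/n = 2.9 × 0.01288 / 0.07 = 0.5336 m/day.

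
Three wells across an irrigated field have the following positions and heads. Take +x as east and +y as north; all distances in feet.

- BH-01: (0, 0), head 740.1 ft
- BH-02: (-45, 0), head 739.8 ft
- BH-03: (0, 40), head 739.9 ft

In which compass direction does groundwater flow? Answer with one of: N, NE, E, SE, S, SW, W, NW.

NW

∂h/∂x = (739.8 − 740.1) / (-45 − 0) = +0.006667
∂h/∂y = (739.9 − 740.1) / (40 − 0) = -0.005000
Flow = −∇h = (-0.006667 east, +0.005000 north), which points northwest.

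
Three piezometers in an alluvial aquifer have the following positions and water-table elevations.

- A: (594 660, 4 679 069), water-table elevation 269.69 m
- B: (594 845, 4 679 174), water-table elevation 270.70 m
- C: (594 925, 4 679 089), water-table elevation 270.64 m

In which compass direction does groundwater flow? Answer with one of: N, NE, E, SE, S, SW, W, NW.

SW

Differences from A: to B (Δx, Δy, Δh) = (185, 105, +1.01); to C = (265, 20, +0.95).
Determinant of the coordinate differences = 185·20 − 265·105 = -24125.
∂h/∂x = [(+1.01)·20 − (+0.95)·105] / -24125 = +0.003297
∂h/∂y = [185·(+0.95) − 265·(+1.01)] / -24125 = +0.003809
Flow = −∇h = (-0.003297 east, -0.003809 north), which points southwest.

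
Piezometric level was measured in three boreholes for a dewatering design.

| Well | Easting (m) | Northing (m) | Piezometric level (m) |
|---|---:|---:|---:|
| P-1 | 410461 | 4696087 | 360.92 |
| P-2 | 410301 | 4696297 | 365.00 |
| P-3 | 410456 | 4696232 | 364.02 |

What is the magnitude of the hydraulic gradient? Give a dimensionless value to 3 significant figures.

0.0216

Three-point gradient (reference P-1): Δ to P-2 = (-160, 210, +4.08), Δ to P-3 = (-5, 145, +3.10).
∂h/∂x = +0.002682, ∂h/∂y = +0.02147 (det = -22150).
|∇h| = √(0.002682² + 0.02147²) = 0.02164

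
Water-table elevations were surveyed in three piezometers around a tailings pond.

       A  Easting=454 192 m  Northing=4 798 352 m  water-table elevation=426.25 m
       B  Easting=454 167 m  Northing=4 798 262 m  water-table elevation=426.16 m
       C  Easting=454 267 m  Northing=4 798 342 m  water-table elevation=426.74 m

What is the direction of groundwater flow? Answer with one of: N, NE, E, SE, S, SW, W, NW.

W

With h = a·x + b·y + c and A as origin, the differences give:
  (-25)·a + (-90)·b = -0.09
  75·a + (-10)·b = +0.49
Eliminate b (×(-10) and ×(-90), subtract): 7000·a = 45.000 → a = ∂h/∂x = +0.006429
Back-substitute: b = ∂h/∂y = -0.0007857.
Flow = −∇h = (-0.006429 east, +0.0007857 north), which points west.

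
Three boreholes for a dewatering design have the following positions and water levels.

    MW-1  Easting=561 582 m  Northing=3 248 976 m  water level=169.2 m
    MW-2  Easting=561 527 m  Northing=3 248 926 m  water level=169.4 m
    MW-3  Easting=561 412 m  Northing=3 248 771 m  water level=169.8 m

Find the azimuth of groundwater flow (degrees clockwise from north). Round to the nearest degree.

095°

Taking MW-1 as reference: MW-2−MW-1 = (-55, -50, +0.2); MW-3−MW-1 = (-170, -205, +0.6).
Solve a·Δx + b·Δy = Δh: det = (-55)·(-205) − (-170)·(-50) = 2775.
∂h/∂x = [(+0.2)·(-205) − (+0.6)·(-50)] / 2775 = -0.003964
∂h/∂y = [(-55)·(+0.6) − (-170)·(+0.2)] / 2775 = +0.0003604
Flow direction (−∇h) has components (+0.003964 E, -0.0003604 N).
Azimuth = atan2(E, N) = atan2(+0.003964, -0.0003604) = 95.2° ≈ 095°.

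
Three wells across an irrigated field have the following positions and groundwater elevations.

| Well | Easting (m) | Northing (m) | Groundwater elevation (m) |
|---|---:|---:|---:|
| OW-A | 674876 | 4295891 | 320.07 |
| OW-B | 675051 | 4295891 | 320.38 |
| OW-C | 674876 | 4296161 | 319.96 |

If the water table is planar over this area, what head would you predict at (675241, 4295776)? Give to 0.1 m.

∂h/∂x = (320.38 − 320.07) / (675051 − 674876) = +0.001771
∂h/∂y = (319.96 − 320.07) / (4296161 − 4295891) = -0.0004074
h(675241, 4295776) = 320.07 + (+0.001771)·(365) + (-0.0004074)·(-115) = 320.07 +0.647 +0.047 = 320.763 m.

320.8 m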